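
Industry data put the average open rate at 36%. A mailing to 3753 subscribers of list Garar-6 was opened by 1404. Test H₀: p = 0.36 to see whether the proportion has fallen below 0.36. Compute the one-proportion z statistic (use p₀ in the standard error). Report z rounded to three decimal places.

p̂ = 1404/3753 ≈ 0.374101.
SE = √(p₀(1−p₀)/n) = √(0.2304/3753) = 0.007835.
z = (0.374101 − 0.36)/0.007835 = 0.014101/0.007835 = 1.800.
p-value = P(Z < 1.800) ≈ 0.9640.

z = 1.800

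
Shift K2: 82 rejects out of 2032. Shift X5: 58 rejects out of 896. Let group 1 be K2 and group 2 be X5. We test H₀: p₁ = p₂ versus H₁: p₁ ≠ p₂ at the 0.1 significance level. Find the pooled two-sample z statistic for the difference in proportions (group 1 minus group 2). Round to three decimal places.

z = -2.849

p̂₁ = 82/2032 = 0.040354, p̂₂ = 58/896 = 0.064732.
Pooled p̂ = (82+58)/(2032+896) = 140/2928 = 0.047814.
SE = √(p̂(1−p̂)(1/n₁+1/n₂)) = √(0.047814·0.952186·0.0016082) = √(7.3218e-05) = 0.008557.
z = (0.040354 − 0.064732)/0.008557 = -0.024378/0.008557 = -2.849.
p-value = 2·P(Z > 2.849) ≈ 0.0044. With α = 0.1, reject H₀.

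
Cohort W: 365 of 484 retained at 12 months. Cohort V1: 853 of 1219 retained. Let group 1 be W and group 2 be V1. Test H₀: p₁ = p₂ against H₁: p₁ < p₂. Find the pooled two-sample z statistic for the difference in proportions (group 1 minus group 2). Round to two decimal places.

z = 2.24

p̂₁ = 365/484 ≈ 0.7541, p̂₂ = 853/1219 ≈ 0.6998.
Pooled p̂ = (365+853)/(484+1219) = 1218/1703 = 0.7152.
SE = √(p̂(1−p̂)(1/n₁+1/n₂)) = √(0.7152·0.2848·0.00288646) = √(0.00058793) = 0.0242.
z = (0.7541 − 0.6998)/0.0242 = 0.0543/0.0242 = 2.24.
p-value = P(Z < 2.243) ≈ 0.9875.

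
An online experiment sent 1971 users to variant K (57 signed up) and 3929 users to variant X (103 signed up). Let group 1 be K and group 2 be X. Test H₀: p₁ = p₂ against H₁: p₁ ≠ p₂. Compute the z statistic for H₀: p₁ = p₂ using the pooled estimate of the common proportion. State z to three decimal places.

p̂₁ = 57/1971 ≈ 0.02892, p̂₂ = 103/3929 ≈ 0.02622.
Pooled p̂ = (57+103)/(1971+3929) = 160/5900 = 0.02712.
SE = √(0.0263832 × 0.000761874) = 0.00448.
z = (0.02892 − 0.02622)/0.00448 = 0.00270/0.00448 = 0.603.
Two-sided p-value ≈ 2·Φ(−0.603) = 0.5464.

z = 0.603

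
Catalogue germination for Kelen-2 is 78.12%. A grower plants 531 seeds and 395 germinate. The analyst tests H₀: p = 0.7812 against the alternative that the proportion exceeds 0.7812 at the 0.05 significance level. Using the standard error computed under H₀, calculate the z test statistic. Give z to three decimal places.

z = -2.080

p̂ = 395/531 = 0.74388.
Standard error under H₀: √(0.7812×0.2188/531) = 0.01794.
z = (0.74388 − 0.7812)/0.01794 = -0.03732/0.01794 = -2.080.
p-value = P(Z > -2.080) ≈ 0.9812. With α = 0.05, fail to reject H₀.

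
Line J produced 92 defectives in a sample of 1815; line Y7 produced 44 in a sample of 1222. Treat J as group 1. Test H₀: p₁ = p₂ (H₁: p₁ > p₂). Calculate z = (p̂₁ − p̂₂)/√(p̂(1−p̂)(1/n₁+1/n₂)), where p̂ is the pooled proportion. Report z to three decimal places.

z = 1.918

p̂₁ = 92/1815 = 0.050689, p̂₂ = 44/1222 = 0.036007.
Pooled p̂ = (92+44)/(1815+1222) = 136/3037 = 0.044781.
SE = √(0.0427757 × 0.00136929) = 0.007653.
z = (0.050689 − 0.036007)/0.007653 = 0.014682/0.007653 = 1.918.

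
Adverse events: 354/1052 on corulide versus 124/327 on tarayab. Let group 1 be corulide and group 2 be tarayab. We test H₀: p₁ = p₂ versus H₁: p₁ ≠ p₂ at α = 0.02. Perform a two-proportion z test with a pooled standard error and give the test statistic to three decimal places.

z = -1.417

p̂₁ = 354/1052 = 0.33650, p̂₂ = 124/327 = 0.37920.
Pooled p̂ = (354+124)/(1052+327) = 478/1379 = 0.34663.
SE = √(p̂(1−p̂)(1/n₁+1/n₂)) = √(0.34663·0.65337·0.00400867) = √(0.000907873) = 0.03013.
z = (0.33650 − 0.37920)/0.03013 = -0.04270/0.03013 = -1.417.
Two-sided p-value ≈ 2·Φ(−1.417) = 0.1564, so at α = 0.02 we fail to reject H₀.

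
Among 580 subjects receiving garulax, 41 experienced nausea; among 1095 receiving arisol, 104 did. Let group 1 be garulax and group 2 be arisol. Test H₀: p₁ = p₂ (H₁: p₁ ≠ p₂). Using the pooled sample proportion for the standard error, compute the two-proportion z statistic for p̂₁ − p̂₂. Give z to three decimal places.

z = -1.682

p̂₁ = 41/580 ≈ 0.07069, p̂₂ = 104/1095 ≈ 0.09498.
Pooled p̂ = (41+104)/(580+1095) = 145/1675 = 0.08657.
SE = √(0.0790733 × 0.00263738) = 0.01444.
z = (0.07069 − 0.09498)/0.01444 = -0.02429/0.01444 = -1.682.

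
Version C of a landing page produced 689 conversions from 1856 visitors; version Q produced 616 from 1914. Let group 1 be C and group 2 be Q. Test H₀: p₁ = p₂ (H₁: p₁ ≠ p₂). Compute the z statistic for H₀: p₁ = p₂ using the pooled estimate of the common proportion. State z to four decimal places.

z = 3.1868

p̂₁ = 689/1856 = 0.371228, p̂₂ = 616/1914 = 0.321839.
Pooled p̂ = (689+616)/(1856+1914) = 1305/3770 = 0.346154.
SE = √(0.226331 × 0.00106126) = 0.015498.
z = (0.371228 − 0.321839)/0.015498 = 0.049389/0.015498 = 3.1868.
p-value = 2·P(Z > 3.187) ≈ 0.0014.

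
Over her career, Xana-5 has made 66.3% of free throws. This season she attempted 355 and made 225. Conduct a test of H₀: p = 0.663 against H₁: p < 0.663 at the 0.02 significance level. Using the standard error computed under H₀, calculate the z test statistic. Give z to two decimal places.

z = -1.16

p̂ = 225/355 ≈ 0.6338.
SE = √(p₀(1−p₀)/n) = √(0.22343/355) = 0.0251.
z = (0.6338 − 0.663)/0.0251 = -0.0292/0.0251 = -1.16.
p-value = P(Z < -1.164) ≈ 0.1222; since p > α = 0.02, fail to reject H₀.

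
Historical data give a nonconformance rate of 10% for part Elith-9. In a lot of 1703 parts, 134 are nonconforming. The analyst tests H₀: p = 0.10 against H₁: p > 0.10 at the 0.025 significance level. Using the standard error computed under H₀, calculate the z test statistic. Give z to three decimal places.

z = -2.932

p̂ = 134/1703 = 0.078685.
Under H₀, SE = √(0.1·0.9/1703) = √(5.28479e-05) = 0.007270.
z = (0.078685 − 0.1)/0.007270 = -0.021315/0.007270 = -2.932.
p-value = P(Z > -2.932) ≈ 0.9983; since p > α = 0.025, fail to reject H₀.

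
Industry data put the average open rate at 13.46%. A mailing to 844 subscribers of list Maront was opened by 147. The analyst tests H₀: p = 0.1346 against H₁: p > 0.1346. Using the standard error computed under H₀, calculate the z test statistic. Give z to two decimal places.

p̂ = 147/844 = 0.17417.
Standard error under H₀: √(0.1346×0.8654/844) = 0.01175.
z = (0.17417 − 0.1346)/0.01175 = 0.03957/0.01175 = 3.37.

z = 3.37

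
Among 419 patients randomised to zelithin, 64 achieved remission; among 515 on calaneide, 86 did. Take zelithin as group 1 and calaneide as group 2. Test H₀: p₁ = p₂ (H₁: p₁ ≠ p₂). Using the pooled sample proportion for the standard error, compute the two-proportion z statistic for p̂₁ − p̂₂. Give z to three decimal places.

p̂₁ = 64/419 = 0.15274, p̂₂ = 86/515 = 0.16699.
Pooled p̂ = (64+86)/(419+515) = 150/934 = 0.16060.
SE = √(p̂(1−p̂)(1/n₁+1/n₂)) = √(0.16060·0.83940·0.00432838) = √(0.000583498) = 0.02416.
z = (0.15274 − 0.16699)/0.02416 = -0.01425/0.02416 = -0.590.

z = -0.590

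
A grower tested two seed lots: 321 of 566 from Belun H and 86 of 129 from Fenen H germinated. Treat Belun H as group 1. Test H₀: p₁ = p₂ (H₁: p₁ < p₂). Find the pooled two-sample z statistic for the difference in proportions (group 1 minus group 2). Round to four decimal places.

p̂₁ = 321/566 ≈ 0.5671378, p̂₂ = 86/129 ≈ 0.6666667.
Pooled p̂ = (321+86)/(566+129) = 407/695 = 0.5856115.
SE = √(p̂(1−p̂)(1/n₁+1/n₂)) = √(0.5856115·0.4143885·0.00951872) = √(0.00230991) = 0.0480616.
z = (0.5671378 − 0.6666667)/0.0480616 = -0.0995289/0.0480616 = -2.0709.

z = -2.0709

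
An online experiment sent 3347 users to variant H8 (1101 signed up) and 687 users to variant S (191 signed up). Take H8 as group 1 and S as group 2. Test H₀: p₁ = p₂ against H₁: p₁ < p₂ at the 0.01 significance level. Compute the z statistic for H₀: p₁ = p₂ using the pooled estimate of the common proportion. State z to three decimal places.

p̂₁ = 1101/3347 = 0.32895, p̂₂ = 191/687 = 0.27802.
Pooled p̂ = (1101+191)/(3347+687) = 1292/4034 = 0.32028.
SE = √(p̂(1−p̂)(1/n₁+1/n₂)) = √(0.32028·0.67972·0.00175438) = √(0.000381928) = 0.01954.
z = (0.32895 − 0.27802)/0.01954 = 0.05093/0.01954 = 2.606.
p-value = P(Z < 2.606) ≈ 0.9954; since p > α = 0.01, fail to reject H₀.

z = 2.606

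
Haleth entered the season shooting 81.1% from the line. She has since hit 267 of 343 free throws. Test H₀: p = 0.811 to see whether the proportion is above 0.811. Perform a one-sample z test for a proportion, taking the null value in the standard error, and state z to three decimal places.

z = -1.541

p̂ = 267/343 ≈ 0.77843.
Standard error under H₀: √(0.811×0.189/343) = 0.02114.
z = (0.77843 − 0.811)/0.02114 = -0.03257/0.02114 = -1.541.
p-value = P(Z > -1.541) ≈ 0.9383.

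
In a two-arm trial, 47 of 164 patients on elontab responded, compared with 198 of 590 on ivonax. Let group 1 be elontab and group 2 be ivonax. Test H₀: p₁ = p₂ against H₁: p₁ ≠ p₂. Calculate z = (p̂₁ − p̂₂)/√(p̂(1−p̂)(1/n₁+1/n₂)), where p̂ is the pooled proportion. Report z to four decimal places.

p̂₁ = 47/164 ≈ 0.286585, p̂₂ = 198/590 ≈ 0.335593.
Pooled p̂ = (47+198)/(164+590) = 245/754 = 0.324934.
SE = √(0.219352 × 0.00779248) = 0.041344.
z = (0.286585 − 0.335593)/0.041344 = -0.049008/0.041344 = -1.1854.

z = -1.1854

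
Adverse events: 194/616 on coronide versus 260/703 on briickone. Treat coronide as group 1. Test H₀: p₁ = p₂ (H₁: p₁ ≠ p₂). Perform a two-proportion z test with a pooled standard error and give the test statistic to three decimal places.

z = -2.094

p̂₁ = 194/616 ≈ 0.31494, p̂₂ = 260/703 ≈ 0.36984.
Pooled p̂ = (194+260)/(616+703) = 454/1319 = 0.34420.
SE = √(0.225726 × 0.00304585) = 0.02622.
z = (0.31494 − 0.36984)/0.02622 = -0.05490/0.02622 = -2.094.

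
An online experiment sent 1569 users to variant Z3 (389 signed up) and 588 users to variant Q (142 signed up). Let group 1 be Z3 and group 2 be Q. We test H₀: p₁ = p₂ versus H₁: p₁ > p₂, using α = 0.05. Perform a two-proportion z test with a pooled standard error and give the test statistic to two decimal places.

p̂₁ = 389/1569 ≈ 0.2479, p̂₂ = 142/588 ≈ 0.2415.
Pooled p̂ = (389+142)/(1569+588) = 531/2157 = 0.2462.
SE = √(p̂(1−p̂)(1/n₁+1/n₂)) = √(0.2462·0.7538·0.00233803) = √(0.000433875) = 0.0208.
z = (0.2479 − 0.2415)/0.0208 = 0.0064/0.0208 = 0.31.
p-value = P(Z > 0.309) ≈ 0.3787. With α = 0.05, fail to reject H₀.

z = 0.31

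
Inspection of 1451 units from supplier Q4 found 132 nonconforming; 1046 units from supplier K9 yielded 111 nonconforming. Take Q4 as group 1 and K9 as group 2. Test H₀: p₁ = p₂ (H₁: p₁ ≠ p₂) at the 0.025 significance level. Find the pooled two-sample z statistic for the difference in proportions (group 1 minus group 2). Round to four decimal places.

z = -1.2599

p̂₁ = 132/1451 ≈ 0.090972, p̂₂ = 111/1046 ≈ 0.106119.
Pooled p̂ = (132+111)/(1451+1046) = 243/2497 = 0.097317.
SE = √(p̂(1−p̂)(1/n₁+1/n₂)) = √(0.097317·0.902683·0.0016452) = √(0.000144525) = 0.012022.
z = (0.090972 − 0.106119)/0.012022 = -0.015147/0.012022 = -1.2599.
p-value = 2·P(Z > 1.260) ≈ 0.2077; since p > α = 0.025, fail to reject H₀.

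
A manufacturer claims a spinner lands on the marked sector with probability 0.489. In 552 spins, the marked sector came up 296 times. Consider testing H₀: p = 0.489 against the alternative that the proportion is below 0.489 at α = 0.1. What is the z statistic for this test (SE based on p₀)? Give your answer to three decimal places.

z = 2.220

p̂ = 296/552 ≈ 0.536232.
SE = √(p₀(1−p₀)/n) = √(0.24988/552) = 0.021276.
z = (0.536232 − 0.489)/0.021276 = 0.047232/0.021276 = 2.220.
p-value = P(Z < 2.220) ≈ 0.9868, so at α = 0.1 we fail to reject H₀.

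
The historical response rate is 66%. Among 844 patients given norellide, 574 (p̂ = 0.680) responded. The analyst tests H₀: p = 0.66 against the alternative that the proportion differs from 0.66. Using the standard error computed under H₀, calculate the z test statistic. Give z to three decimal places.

p̂ = 574/844 ≈ 0.68009.
Standard error under H₀: √(0.66×0.34/844) = 0.01631.
z = (0.68009 − 0.66)/0.01631 = 0.02009/0.01631 = 1.232.
Two-sided p-value ≈ 2·Φ(−1.232) = 0.2178.

z = 1.232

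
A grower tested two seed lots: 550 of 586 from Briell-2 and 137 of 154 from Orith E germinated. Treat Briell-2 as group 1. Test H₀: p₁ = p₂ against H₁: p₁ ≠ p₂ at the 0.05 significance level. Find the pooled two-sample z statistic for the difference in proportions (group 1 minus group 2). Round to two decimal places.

z = 2.10

p̂₁ = 550/586 ≈ 0.93857, p̂₂ = 137/154 ≈ 0.88961.
Pooled p̂ = (550+137)/(586+154) = 687/740 = 0.92838.
SE = √(p̂(1−p̂)(1/n₁+1/n₂)) = √(0.92838·0.07162·0.00819999) = √(0.000545234) = 0.02335.
z = (0.93857 − 0.88961)/0.02335 = 0.04896/0.02335 = 2.10.
Two-sided p-value ≈ 2·Φ(−2.097) = 0.0360. With α = 0.05, reject H₀.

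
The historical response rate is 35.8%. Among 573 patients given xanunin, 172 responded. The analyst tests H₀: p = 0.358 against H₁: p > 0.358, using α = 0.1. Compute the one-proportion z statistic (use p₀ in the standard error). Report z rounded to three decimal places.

p̂ = 172/573 ≈ 0.30017.
Standard error under H₀: √(0.358×0.642/573) = 0.02003.
z = (0.30017 − 0.358)/0.02003 = -0.05783/0.02003 = -2.887.
p-value = P(Z > -2.887) ≈ 0.9981, so at α = 0.1 we fail to reject H₀.

z = -2.887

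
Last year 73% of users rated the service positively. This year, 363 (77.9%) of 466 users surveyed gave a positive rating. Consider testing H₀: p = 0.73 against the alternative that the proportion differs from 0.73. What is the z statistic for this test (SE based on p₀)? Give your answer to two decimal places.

p̂ = 363/466 = 0.7790.
Under H₀, SE = √(0.73·0.27/466) = √(0.000422961) = 0.0206.
z = (0.7790 − 0.73)/0.0206 = 0.0490/0.0206 = 2.38.
p-value = 2·P(Z > 2.381) ≈ 0.0173.

z = 2.38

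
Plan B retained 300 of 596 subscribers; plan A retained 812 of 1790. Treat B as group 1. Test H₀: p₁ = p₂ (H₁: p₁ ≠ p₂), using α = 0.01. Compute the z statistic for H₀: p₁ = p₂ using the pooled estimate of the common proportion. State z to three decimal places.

z = 2.108

p̂₁ = 300/596 ≈ 0.50336, p̂₂ = 812/1790 ≈ 0.45363.
Pooled p̂ = (300+812)/(596+1790) = 1112/2386 = 0.46605.
SE = √(p̂(1−p̂)(1/n₁+1/n₂)) = √(0.46605·0.53395·0.00223651) = √(0.00055655) = 0.02359.
z = (0.50336 − 0.45363)/0.02359 = 0.04973/0.02359 = 2.108.
Two-sided p-value ≈ 2·Φ(−2.108) = 0.0351; since p > α = 0.01, fail to reject H₀.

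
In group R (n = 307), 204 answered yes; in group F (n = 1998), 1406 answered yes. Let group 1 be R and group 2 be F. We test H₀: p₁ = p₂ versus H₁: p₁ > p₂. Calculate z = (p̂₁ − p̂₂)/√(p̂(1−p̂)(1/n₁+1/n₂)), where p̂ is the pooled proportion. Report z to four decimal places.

p̂₁ = 204/307 = 0.6644951, p̂₂ = 1406/1998 = 0.7037037.
Pooled p̂ = (204+1406)/(307+1998) = 1610/2305 = 0.6984816.
SE = √(0.210605 × 0.00375783) = 0.0281322.
z = (0.6644951 − 0.7037037)/0.0281322 = -0.0392086/0.0281322 = -1.3937.
p-value = P(Z > -1.394) ≈ 0.9183.

z = -1.3937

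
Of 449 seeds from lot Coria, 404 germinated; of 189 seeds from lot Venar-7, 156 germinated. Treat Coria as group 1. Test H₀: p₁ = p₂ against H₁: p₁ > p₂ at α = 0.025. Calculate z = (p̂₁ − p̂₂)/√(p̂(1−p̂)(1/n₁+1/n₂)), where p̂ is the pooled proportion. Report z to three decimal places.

z = 2.619

p̂₁ = 404/449 = 0.89978, p̂₂ = 156/189 = 0.82540.
Pooled p̂ = (404+156)/(449+189) = 560/638 = 0.87774.
SE = √(0.10731 × 0.00751818) = 0.02840.
z = (0.89978 − 0.82540)/0.02840 = 0.07438/0.02840 = 2.619.
p-value = P(Z > 2.619) ≈ 0.0044. With α = 0.025, reject H₀.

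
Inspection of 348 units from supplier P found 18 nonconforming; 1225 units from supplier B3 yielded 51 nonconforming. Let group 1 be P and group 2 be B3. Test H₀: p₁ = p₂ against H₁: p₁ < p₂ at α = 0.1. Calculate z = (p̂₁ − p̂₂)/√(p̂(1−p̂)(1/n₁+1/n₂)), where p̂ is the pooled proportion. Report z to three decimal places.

p̂₁ = 18/348 ≈ 0.05172, p̂₂ = 51/1225 ≈ 0.04163.
Pooled p̂ = (18+51)/(348+1225) = 69/1573 = 0.04387.
SE = √(0.0419411 × 0.00368989) = 0.01244.
z = (0.05172 − 0.04163)/0.01244 = 0.01009/0.01244 = 0.811.
p-value = P(Z < 0.811) ≈ 0.7914. With α = 0.1, fail to reject H₀.

z = 0.811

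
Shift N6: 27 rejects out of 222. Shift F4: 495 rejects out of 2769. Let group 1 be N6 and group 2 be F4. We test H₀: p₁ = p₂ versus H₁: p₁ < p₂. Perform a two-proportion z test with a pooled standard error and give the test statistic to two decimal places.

p̂₁ = 27/222 ≈ 0.1216, p̂₂ = 495/2769 ≈ 0.1788.
Pooled p̂ = (27+495)/(222+2769) = 522/2991 = 0.1745.
SE = √(p̂(1−p̂)(1/n₁+1/n₂)) = √(0.1745·0.8255·0.00486565) = √(0.00070097) = 0.0265.
z = (0.1216 − 0.1788)/0.0265 = -0.0572/0.0265 = -2.16.

z = -2.16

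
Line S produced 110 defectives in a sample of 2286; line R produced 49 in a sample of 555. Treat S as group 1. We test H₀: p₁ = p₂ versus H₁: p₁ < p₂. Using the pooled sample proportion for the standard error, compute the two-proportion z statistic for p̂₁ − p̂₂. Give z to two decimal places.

p̂₁ = 110/2286 ≈ 0.0481, p̂₂ = 49/555 ≈ 0.0883.
Pooled p̂ = (110+49)/(2286+555) = 159/2841 = 0.0560.
SE = √(p̂(1−p̂)(1/n₁+1/n₂)) = √(0.0560·0.9440·0.00223925) = √(0.000118308) = 0.0109.
z = (0.0481 − 0.0883)/0.0109 = -0.0402/0.0109 = -3.69.
p-value = P(Z < -3.693) ≈ 0.0001.

z = -3.69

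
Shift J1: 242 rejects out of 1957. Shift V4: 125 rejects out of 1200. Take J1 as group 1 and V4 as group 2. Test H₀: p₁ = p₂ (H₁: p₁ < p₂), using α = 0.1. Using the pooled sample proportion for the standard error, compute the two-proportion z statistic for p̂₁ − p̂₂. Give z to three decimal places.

p̂₁ = 242/1957 = 0.12366, p̂₂ = 125/1200 = 0.10417.
Pooled p̂ = (242+125)/(1957+1200) = 367/3157 = 0.11625.
SE = √(0.102736 × 0.00134432) = 0.01175.
z = (0.12366 − 0.10417)/0.01175 = 0.01949/0.01175 = 1.659.
p-value = P(Z < 1.659) ≈ 0.9514. With α = 0.1, fail to reject H₀.

z = 1.659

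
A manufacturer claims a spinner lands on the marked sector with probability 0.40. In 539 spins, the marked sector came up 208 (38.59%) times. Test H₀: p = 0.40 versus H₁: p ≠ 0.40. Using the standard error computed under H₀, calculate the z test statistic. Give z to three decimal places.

z = -0.668

p̂ = 208/539 ≈ 0.38590.
SE = √(p₀(1−p₀)/n) = √(0.24/539) = 0.02110.
z = (0.38590 − 0.4)/0.02110 = -0.01410/0.02110 = -0.668.
p-value = 2·P(Z > 0.668) ≈ 0.5040.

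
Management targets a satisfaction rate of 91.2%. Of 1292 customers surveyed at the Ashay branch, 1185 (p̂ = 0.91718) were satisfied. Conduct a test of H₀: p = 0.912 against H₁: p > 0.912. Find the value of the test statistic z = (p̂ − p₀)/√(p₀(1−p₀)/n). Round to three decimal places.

z = 0.658

p̂ = 1185/1292 = 0.917183.
Under H₀, SE = √(0.912·0.088/1292) = √(6.21176e-05) = 0.007881.
z = (0.917183 − 0.912)/0.007881 = 0.005183/0.007881 = 0.658.
p-value = P(Z > 0.658) ≈ 0.2554.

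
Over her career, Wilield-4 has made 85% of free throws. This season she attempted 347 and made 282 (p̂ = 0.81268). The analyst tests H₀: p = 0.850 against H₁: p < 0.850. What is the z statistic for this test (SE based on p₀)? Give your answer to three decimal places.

p̂ = 282/347 ≈ 0.81268.
SE = √(p₀(1−p₀)/n) = √(0.1275/347) = 0.01917.
z = (0.81268 − 0.85)/0.01917 = -0.03732/0.01917 = -1.947.

z = -1.947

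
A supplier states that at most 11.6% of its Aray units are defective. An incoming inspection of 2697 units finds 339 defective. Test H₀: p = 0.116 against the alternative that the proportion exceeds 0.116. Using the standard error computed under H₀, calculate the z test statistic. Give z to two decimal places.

z = 1.57

p̂ = 339/2697 = 0.12570.
SE = √(p₀(1−p₀)/n) = √(0.10254/2697) = 0.00617.
z = (0.12570 − 0.116)/0.00617 = 0.00970/0.00617 = 1.57.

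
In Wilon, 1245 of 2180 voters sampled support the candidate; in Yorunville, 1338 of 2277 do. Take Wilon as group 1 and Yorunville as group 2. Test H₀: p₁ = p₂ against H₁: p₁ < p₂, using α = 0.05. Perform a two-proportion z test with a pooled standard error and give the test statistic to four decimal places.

p̂₁ = 1245/2180 ≈ 0.5711009, p̂₂ = 1338/2277 ≈ 0.5876153.
Pooled p̂ = (1245+1338)/(2180+2277) = 2583/4457 = 0.5795378.
SE = √(p̂(1−p̂)(1/n₁+1/n₂)) = √(0.5795378·0.4204622·0.00089789) = √(0.000218792) = 0.0147916.
z = (0.5711009 − 0.5876153)/0.0147916 = -0.0165144/0.0147916 = -1.1165.
p-value = P(Z < -1.116) ≈ 0.1321, so at α = 0.05 we fail to reject H₀.

z = -1.1165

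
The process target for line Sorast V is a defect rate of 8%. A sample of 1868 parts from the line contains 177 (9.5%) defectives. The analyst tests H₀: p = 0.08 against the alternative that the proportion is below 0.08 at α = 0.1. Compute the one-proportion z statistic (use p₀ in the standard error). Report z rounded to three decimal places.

z = 2.350

p̂ = 177/1868 ≈ 0.094754.
Under H₀, SE = √(0.08·0.92/1868) = √(3.94004e-05) = 0.006277.
z = (0.094754 − 0.08)/0.006277 = 0.014754/0.006277 = 2.350.
p-value = P(Z < 2.350) ≈ 0.9906; since p > α = 0.1, fail to reject H₀.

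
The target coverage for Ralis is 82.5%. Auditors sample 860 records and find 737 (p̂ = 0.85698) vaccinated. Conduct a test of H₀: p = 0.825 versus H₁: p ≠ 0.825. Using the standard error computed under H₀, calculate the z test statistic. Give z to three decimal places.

z = 2.468

p̂ = 737/860 = 0.85698.
SE = √(p₀(1−p₀)/n) = √(0.14438/860) = 0.01296.
z = (0.85698 − 0.825)/0.01296 = 0.03198/0.01296 = 2.468.
Two-sided p-value ≈ 2·Φ(−2.468) = 0.0136.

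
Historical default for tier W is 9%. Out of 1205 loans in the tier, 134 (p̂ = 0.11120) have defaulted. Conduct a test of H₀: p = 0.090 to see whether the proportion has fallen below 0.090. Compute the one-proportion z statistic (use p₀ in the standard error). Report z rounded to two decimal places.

z = 2.57

p̂ = 134/1205 = 0.11120.
SE = √(p₀(1−p₀)/n) = √(0.0819/1205) = 0.00824.
z = (0.11120 − 0.09)/0.00824 = 0.02120/0.00824 = 2.57.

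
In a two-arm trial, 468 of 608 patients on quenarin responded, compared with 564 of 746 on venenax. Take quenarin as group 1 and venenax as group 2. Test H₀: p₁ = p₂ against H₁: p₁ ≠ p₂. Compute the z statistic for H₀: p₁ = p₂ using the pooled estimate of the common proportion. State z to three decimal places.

p̂₁ = 468/608 ≈ 0.76974, p̂₂ = 564/746 ≈ 0.75603.
Pooled p̂ = (468+564)/(608+746) = 1032/1354 = 0.76219.
SE = √(p̂(1−p̂)(1/n₁+1/n₂)) = √(0.76219·0.23781·0.00298522) = √(0.000541096) = 0.02326.
z = (0.76974 − 0.75603)/0.02326 = 0.01371/0.02326 = 0.589.

z = 0.589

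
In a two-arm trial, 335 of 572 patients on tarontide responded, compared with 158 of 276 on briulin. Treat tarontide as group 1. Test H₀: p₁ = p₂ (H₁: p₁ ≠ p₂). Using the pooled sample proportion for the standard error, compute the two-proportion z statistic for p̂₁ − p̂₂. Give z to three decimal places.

p̂₁ = 335/572 ≈ 0.58566, p̂₂ = 158/276 ≈ 0.57246.
Pooled p̂ = (335+158)/(572+276) = 493/848 = 0.58137.
SE = √(0.243379 × 0.00537144) = 0.03616.
z = (0.58566 − 0.57246)/0.03616 = 0.01320/0.03616 = 0.365.

z = 0.365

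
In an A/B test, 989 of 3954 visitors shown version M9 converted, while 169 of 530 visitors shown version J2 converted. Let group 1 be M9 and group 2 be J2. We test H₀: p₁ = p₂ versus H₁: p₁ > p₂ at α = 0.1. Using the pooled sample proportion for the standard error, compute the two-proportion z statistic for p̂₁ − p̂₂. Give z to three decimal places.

z = -3.395

p̂₁ = 989/3954 = 0.25013, p̂₂ = 169/530 = 0.31887.
Pooled p̂ = (989+169)/(3954+530) = 1158/4484 = 0.25825.
SE = √(0.191558 × 0.0021397) = 0.02025.
z = (0.25013 − 0.31887)/0.02025 = -0.06874/0.02025 = -3.395.
p-value = P(Z > -3.395) ≈ 0.9997. With α = 0.1, fail to reject H₀.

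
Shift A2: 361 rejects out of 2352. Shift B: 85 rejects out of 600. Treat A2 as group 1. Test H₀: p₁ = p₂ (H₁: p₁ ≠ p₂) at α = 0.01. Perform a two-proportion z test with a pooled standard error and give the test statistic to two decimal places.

z = 0.72

p̂₁ = 361/2352 ≈ 0.1535, p̂₂ = 85/600 ≈ 0.1417.
Pooled p̂ = (361+85)/(2352+600) = 446/2952 = 0.1511.
SE = √(p̂(1−p̂)(1/n₁+1/n₂)) = √(0.1511·0.8489·0.00209184) = √(0.000268294) = 0.0164.
z = (0.1535 − 0.1417)/0.0164 = 0.0118/0.0164 = 0.72.
Two-sided p-value ≈ 2·Φ(−0.722) = 0.4705, so at α = 0.01 we fail to reject H₀.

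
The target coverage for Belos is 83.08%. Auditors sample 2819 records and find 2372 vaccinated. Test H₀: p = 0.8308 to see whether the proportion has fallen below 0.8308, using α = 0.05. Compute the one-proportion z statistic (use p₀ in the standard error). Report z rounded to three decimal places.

z = 1.506

p̂ = 2372/2819 = 0.84143.
Standard error under H₀: √(0.8308×0.1692/2819) = 0.00706.
z = (0.84143 − 0.8308)/0.00706 = 0.01063/0.00706 = 1.506.
p-value = P(Z < 1.506) ≈ 0.9339; since p > α = 0.05, fail to reject H₀.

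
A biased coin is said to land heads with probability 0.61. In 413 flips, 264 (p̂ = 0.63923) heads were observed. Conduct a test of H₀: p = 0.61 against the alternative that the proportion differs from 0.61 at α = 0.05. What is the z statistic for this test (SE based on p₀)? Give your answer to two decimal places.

p̂ = 264/413 = 0.6392.
SE = √(p₀(1−p₀)/n) = √(0.2379/413) = 0.0240.
z = (0.6392 − 0.61)/0.0240 = 0.0292/0.0240 = 1.22.
p-value = 2·P(Z > 1.218) ≈ 0.2233. With α = 0.05, fail to reject H₀.

z = 1.22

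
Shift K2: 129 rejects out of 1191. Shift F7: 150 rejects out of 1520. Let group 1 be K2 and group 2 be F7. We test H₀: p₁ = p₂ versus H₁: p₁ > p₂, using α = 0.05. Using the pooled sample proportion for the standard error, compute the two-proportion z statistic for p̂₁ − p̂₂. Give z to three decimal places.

p̂₁ = 129/1191 = 0.10831, p̂₂ = 150/1520 = 0.09868.
Pooled p̂ = (129+150)/(1191+1520) = 279/2711 = 0.10291.
SE = √(0.0923228 × 0.00149753) = 0.01176.
z = (0.10831 − 0.09868)/0.01176 = 0.00963/0.01176 = 0.819.
p-value = P(Z > 0.819) ≈ 0.2064; since p > α = 0.05, fail to reject H₀.

z = 0.819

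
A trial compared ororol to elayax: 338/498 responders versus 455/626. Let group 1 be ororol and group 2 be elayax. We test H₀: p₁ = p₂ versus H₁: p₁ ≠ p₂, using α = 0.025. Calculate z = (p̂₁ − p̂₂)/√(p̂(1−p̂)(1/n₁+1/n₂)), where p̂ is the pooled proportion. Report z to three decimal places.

z = -1.758

p̂₁ = 338/498 = 0.67871, p̂₂ = 455/626 = 0.72684.
Pooled p̂ = (338+455)/(498+626) = 793/1124 = 0.70552.
SE = √(0.207763 × 0.00360548) = 0.02737.
z = (0.67871 − 0.72684)/0.02737 = -0.04813/0.02737 = -1.758.
Two-sided p-value ≈ 2·Φ(−1.758) = 0.0787. With α = 0.025, fail to reject H₀.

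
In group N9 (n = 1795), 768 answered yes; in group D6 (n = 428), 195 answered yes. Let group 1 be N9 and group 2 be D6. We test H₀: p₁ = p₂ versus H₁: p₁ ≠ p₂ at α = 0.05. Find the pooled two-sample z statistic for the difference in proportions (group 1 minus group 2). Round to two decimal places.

p̂₁ = 768/1795 ≈ 0.4279, p̂₂ = 195/428 ≈ 0.4556.
Pooled p̂ = (768+195)/(1795+428) = 963/2223 = 0.4332.
SE = √(0.245538 × 0.00289355) = 0.0267.
z = (0.4279 − 0.4556)/0.0267 = -0.0277/0.0267 = -1.04.
p-value = 2·P(Z > 1.041) ≈ 0.2978; since p > α = 0.05, fail to reject H₀.

z = -1.04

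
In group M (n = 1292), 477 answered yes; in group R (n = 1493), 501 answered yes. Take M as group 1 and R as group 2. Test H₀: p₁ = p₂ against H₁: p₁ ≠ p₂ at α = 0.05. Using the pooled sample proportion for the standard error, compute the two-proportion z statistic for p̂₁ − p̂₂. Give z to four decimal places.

p̂₁ = 477/1292 = 0.3691950, p̂₂ = 501/1493 = 0.3355660.
Pooled p̂ = (477+501)/(1292+1493) = 978/2785 = 0.3511670.
SE = √(0.227849 × 0.00144379) = 0.0181374.
z = (0.3691950 − 0.3355660)/0.0181374 = 0.0336290/0.0181374 = 1.8541.
Two-sided p-value ≈ 2·Φ(−1.854) = 0.0637, so at α = 0.05 we fail to reject H₀.

z = 1.8541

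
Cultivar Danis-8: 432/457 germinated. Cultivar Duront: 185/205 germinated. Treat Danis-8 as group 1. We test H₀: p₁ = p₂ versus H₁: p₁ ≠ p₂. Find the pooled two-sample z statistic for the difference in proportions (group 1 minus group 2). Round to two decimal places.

p̂₁ = 432/457 ≈ 0.94530, p̂₂ = 185/205 ≈ 0.90244.
Pooled p̂ = (432+185)/(457+205) = 617/662 = 0.93202.
SE = √(0.0633551 × 0.00706623) = 0.02116.
z = (0.94530 − 0.90244)/0.02116 = 0.04286/0.02116 = 2.03.
Two-sided p-value ≈ 2·Φ(−2.025) = 0.0428.

z = 2.03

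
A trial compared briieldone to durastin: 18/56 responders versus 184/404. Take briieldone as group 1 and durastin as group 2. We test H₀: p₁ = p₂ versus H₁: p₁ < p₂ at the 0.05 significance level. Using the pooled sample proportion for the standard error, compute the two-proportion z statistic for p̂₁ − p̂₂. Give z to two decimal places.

p̂₁ = 18/56 = 0.3214, p̂₂ = 184/404 = 0.4554.
Pooled p̂ = (18+184)/(56+404) = 202/460 = 0.4391.
SE = √(0.246295 × 0.0203324) = 0.0708.
z = (0.3214 − 0.4554)/0.0708 = -0.1340/0.0708 = -1.89.
p-value = P(Z < -1.894) ≈ 0.0291; since p < α = 0.05, reject H₀.

z = -1.89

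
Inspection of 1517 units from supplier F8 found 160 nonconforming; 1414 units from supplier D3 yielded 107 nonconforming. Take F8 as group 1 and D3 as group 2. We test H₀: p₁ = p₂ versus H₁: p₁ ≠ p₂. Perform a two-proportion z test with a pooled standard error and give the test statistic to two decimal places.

z = 2.80

p̂₁ = 160/1517 ≈ 0.10547, p̂₂ = 107/1414 ≈ 0.07567.
Pooled p̂ = (160+107)/(1517+1414) = 267/2931 = 0.09110.
SE = √(0.0827969 × 0.00136641) = 0.01064.
z = (0.10547 − 0.07567)/0.01064 = 0.02980/0.01064 = 2.80.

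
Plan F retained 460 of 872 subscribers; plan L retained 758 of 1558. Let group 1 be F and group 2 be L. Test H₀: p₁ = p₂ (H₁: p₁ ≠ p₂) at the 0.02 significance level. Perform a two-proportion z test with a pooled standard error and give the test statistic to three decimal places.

p̂₁ = 460/872 = 0.52752, p̂₂ = 758/1558 = 0.48652.
Pooled p̂ = (460+758)/(872+1558) = 1218/2430 = 0.50123.
SE = √(0.249998 × 0.00178864) = 0.02115.
z = (0.52752 − 0.48652)/0.02115 = 0.04100/0.02115 = 1.939.
Two-sided p-value ≈ 2·Φ(−1.939) = 0.0525, so at α = 0.02 we fail to reject H₀.

z = 1.939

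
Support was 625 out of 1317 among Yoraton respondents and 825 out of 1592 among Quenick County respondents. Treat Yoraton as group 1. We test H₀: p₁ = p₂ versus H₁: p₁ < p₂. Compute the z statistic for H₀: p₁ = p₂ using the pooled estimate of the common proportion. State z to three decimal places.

z = -2.344

p̂₁ = 625/1317 = 0.474563, p̂₂ = 825/1592 = 0.518216.
Pooled p̂ = (625+825)/(1317+1592) = 1450/2909 = 0.498453.
SE = √(0.249998 × 0.00138744) = 0.018624.
z = (0.474563 − 0.518216)/0.018624 = -0.043653/0.018624 = -2.344.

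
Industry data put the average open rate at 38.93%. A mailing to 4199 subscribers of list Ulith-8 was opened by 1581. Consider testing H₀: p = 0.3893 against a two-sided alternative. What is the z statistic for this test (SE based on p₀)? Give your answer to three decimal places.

z = -1.699

p̂ = 1581/4199 = 0.37652.
Standard error under H₀: √(0.3893×0.6107/4199) = 0.00752.
z = (0.37652 − 0.3893)/0.00752 = -0.01278/0.00752 = -1.699.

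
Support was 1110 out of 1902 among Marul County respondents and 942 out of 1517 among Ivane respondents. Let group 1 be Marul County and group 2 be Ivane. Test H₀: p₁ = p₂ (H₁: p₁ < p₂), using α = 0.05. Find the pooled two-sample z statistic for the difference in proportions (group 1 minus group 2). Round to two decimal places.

p̂₁ = 1110/1902 = 0.58360, p̂₂ = 942/1517 = 0.62096.
Pooled p̂ = (1110+942)/(1902+1517) = 2052/3419 = 0.60018.
SE = √(0.239965 × 0.00118496) = 0.01686.
z = (0.58360 − 0.62096)/0.01686 = -0.03736/0.01686 = -2.22.
p-value = P(Z < -2.216) ≈ 0.0133, so at α = 0.05 we reject H₀.

z = -2.22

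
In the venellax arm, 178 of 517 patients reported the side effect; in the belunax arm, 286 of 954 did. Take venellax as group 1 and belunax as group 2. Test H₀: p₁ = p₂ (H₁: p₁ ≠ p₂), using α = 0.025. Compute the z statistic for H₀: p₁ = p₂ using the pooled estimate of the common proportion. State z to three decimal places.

p̂₁ = 178/517 ≈ 0.344294, p̂₂ = 286/954 ≈ 0.299790.
Pooled p̂ = (178+286)/(517+954) = 464/1471 = 0.315432.
SE = √(p̂(1−p̂)(1/n₁+1/n₂)) = √(0.315432·0.684568·0.00298245) = √(0.000644015) = 0.025377.
z = (0.344294 − 0.299790)/0.025377 = 0.044504/0.025377 = 1.754.
Two-sided p-value ≈ 2·Φ(−1.754) = 0.0795. With α = 0.025, fail to reject H₀.

z = 1.754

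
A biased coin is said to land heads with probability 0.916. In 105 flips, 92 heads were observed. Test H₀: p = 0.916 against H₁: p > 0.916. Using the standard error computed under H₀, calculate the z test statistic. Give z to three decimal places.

p̂ = 92/105 ≈ 0.87619.
SE = √(p₀(1−p₀)/n) = √(0.076944/105) = 0.02707.
z = (0.87619 − 0.916)/0.02707 = -0.03981/0.02707 = -1.471.

z = -1.471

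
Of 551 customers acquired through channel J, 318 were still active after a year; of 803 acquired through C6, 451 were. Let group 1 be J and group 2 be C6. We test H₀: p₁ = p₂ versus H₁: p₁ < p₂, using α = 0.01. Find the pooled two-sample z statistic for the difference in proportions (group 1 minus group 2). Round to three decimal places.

p̂₁ = 318/551 ≈ 0.57713, p̂₂ = 451/803 ≈ 0.56164.
Pooled p̂ = (318+451)/(551+803) = 769/1354 = 0.56795.
SE = √(0.245383 × 0.00306021) = 0.02740.
z = (0.57713 − 0.56164)/0.02740 = 0.01549/0.02740 = 0.565.
p-value = P(Z < 0.565) ≈ 0.7140. With α = 0.01, fail to reject H₀.

z = 0.565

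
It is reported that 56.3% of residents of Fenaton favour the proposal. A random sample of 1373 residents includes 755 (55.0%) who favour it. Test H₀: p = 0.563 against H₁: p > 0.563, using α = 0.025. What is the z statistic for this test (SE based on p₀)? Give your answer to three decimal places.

z = -0.979

p̂ = 755/1373 = 0.54989.
SE = √(p₀(1−p₀)/n) = √(0.24603/1373) = 0.01339.
z = (0.54989 − 0.563)/0.01339 = -0.01311/0.01339 = -0.979.
p-value = P(Z > -0.979) ≈ 0.8363. With α = 0.025, fail to reject H₀.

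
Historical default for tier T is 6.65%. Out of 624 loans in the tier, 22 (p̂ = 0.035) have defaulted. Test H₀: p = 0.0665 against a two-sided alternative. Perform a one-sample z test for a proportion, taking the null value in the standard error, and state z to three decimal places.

z = -3.132

p̂ = 22/624 ≈ 0.0352564.
Under H₀, SE = √(0.0665·0.9335/624) = √(9.94836e-05) = 0.0099741.
z = (0.0352564 − 0.0665)/0.0099741 = -0.0312436/0.0099741 = -3.132.
p-value = 2·P(Z > 3.132) ≈ 0.0017.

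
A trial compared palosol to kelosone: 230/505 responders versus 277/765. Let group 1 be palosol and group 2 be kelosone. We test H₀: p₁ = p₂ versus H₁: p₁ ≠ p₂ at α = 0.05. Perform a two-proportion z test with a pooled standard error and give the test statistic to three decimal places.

z = 3.325

p̂₁ = 230/505 = 0.45545, p̂₂ = 277/765 = 0.36209.
Pooled p̂ = (230+277)/(505+765) = 507/1270 = 0.39921.
SE = √(0.239842 × 0.00328739) = 0.02808.
z = (0.45545 − 0.36209)/0.02808 = 0.09336/0.02808 = 3.325.
p-value = 2·P(Z > 3.325) ≈ 0.0009; since p < α = 0.05, reject H₀.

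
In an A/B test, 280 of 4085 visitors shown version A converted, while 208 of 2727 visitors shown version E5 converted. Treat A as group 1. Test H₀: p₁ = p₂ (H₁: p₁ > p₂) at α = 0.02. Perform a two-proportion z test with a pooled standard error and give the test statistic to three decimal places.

z = -1.212

p̂₁ = 280/4085 ≈ 0.06854, p̂₂ = 208/2727 ≈ 0.07627.
Pooled p̂ = (280+208)/(4085+2727) = 488/6812 = 0.07164.
SE = √(p̂(1−p̂)(1/n₁+1/n₂)) = √(0.07164·0.92836·0.000611501) = √(4.06687e-05) = 0.00638.
z = (0.06854 − 0.07627)/0.00638 = -0.00773/0.00638 = -1.212.
p-value = P(Z > -1.212) ≈ 0.8873; since p > α = 0.02, fail to reject H₀.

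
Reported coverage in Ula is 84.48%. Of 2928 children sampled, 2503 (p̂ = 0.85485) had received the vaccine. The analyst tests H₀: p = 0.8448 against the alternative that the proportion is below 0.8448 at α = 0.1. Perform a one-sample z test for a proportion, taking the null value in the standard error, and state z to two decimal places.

z = 1.50

p̂ = 2503/2928 = 0.85485.
Under H₀, SE = √(0.8448·0.1552/2928) = √(4.4779e-05) = 0.00669.
z = (0.85485 − 0.8448)/0.00669 = 0.01005/0.00669 = 1.50.
p-value = P(Z < 1.502) ≈ 0.9334, so at α = 0.1 we fail to reject H₀.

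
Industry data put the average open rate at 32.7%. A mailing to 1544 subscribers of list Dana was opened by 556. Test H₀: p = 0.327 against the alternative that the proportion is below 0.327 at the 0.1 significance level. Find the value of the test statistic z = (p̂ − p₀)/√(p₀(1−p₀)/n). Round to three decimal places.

z = 2.773

p̂ = 556/1544 ≈ 0.360104.
Under H₀, SE = √(0.327·0.673/1544) = √(0.000142533) = 0.011939.
z = (0.360104 − 0.327)/0.011939 = 0.033104/0.011939 = 2.773.
p-value = P(Z < 2.773) ≈ 0.9972, so at α = 0.1 we fail to reject H₀.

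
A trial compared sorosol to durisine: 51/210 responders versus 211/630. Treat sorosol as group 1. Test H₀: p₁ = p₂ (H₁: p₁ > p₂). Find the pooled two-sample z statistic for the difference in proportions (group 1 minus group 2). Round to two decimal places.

p̂₁ = 51/210 = 0.2429, p̂₂ = 211/630 = 0.3349.
Pooled p̂ = (51+211)/(210+630) = 262/840 = 0.3119.
SE = √(p̂(1−p̂)(1/n₁+1/n₂)) = √(0.3119·0.6881·0.00634921) = √(0.00136267) = 0.0369.
z = (0.2429 − 0.3349)/0.0369 = -0.0920/0.0369 = -2.49.
p-value = P(Z > -2.494) ≈ 0.9937.

z = -2.49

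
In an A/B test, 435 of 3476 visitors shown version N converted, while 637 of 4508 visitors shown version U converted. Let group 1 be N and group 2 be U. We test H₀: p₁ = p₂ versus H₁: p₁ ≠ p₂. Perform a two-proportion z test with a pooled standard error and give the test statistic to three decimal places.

z = -2.100

p̂₁ = 435/3476 ≈ 0.125144, p̂₂ = 637/4508 ≈ 0.141304.
Pooled p̂ = (435+637)/(3476+4508) = 1072/7984 = 0.134269.
SE = √(p̂(1−p̂)(1/n₁+1/n₂)) = √(0.134269·0.865731·0.000509515) = √(5.92263e-05) = 0.007696.
z = (0.125144 − 0.141304)/0.007696 = -0.016160/0.007696 = -2.100.
Two-sided p-value ≈ 2·Φ(−2.100) = 0.0357.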